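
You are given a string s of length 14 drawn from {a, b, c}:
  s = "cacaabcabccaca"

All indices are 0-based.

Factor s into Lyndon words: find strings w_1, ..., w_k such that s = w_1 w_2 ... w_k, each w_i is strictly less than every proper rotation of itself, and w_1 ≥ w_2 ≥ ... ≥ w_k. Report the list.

emit factor 1: 'c' (i=0, period=1)
emit factor 2: 'ac' (i=1, period=2)
emit factor 3: 'aabcabccac' (i=3, period=10)
emit factor 4: 'a' (i=13, period=1)

["c", "ac", "aabcabccac", "a"]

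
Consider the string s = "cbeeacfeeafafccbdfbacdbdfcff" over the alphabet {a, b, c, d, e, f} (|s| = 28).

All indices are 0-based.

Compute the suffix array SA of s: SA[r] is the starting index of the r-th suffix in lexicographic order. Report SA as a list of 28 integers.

[19, 4, 9, 11, 18, 15, 22, 1, 14, 0, 13, 20, 5, 25, 21, 16, 23, 3, 8, 2, 7, 27, 10, 17, 12, 24, 6, 26]

sorted suffixes:
  #0 SA[0]=19  'acdbdfcff'
  #1 SA[1]=4  'acfeeafafccbdfbacdbdfcff'
  #2 SA[2]=9  'afafccbdfbacdbdfcff'
  #3 SA[3]=11  'afccbdfbacdbdfcff'
  #4 SA[4]=18  'bacdbdfcff'
  #5 SA[5]=15  'bdfbacdbdfcff'
  #6 SA[6]=22  'bdfcff'
  #7 SA[7]=1  'beeacfeeafafccbdfbacdbdfcff'
  #8 SA[8]=14  'cbdfbacdbdfcff'
  #9 SA[9]=0  'cbeeacfeeafafccbdfbacdbdfcff'
  #10 SA[10]=13  'ccbdfbacdbdfcff'
  #11 SA[11]=20  'cdbdfcff'
  #12 SA[12]=5  'cfeeafafccbdfbacdbdfcff'
  #13 SA[13]=25  'cff'
  #14 SA[14]=21  'dbdfcff'
  #15 SA[15]=16  'dfbacdbdfcff'
  #16 SA[16]=23  'dfcff'
  #17 SA[17]=3  'eacfeeafafccbdfbacdbdfcff'
  #18 SA[18]=8  'eafafccbdfbacdbdfcff'
  #19 SA[19]=2  'eeacfeeafafccbdfbacdbdfcff'
  #20 SA[20]=7  'eeafafccbdfbacdbdfcff'
  #21 SA[21]=27  'f'
  #22 SA[22]=10  'fafccbdfbacdbdfcff'
  #23 SA[23]=17  'fbacdbdfcff'
  #24 SA[24]=12  'fccbdfbacdbdfcff'
  #25 SA[25]=24  'fcff'
  #26 SA[26]=6  'feeafafccbdfbacdbdfcff'
  #27 SA[27]=26  'ff'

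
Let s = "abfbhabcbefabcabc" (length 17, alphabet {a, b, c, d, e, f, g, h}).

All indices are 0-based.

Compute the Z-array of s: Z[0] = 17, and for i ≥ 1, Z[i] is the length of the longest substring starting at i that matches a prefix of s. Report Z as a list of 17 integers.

Z[0]=17
i=1: i≥r, start 0; Z[1]=0
i=2: i≥r, start 0; Z[2]=0
i=3: i≥r, start 0; Z[3]=0
i=4: i≥r, start 0; Z[4]=0
i=5: i≥r, start 0; Z[5]=2 extend→box=[5,7)
i=6: min(r-i=1, Z[1]=0)=0; Z[6]=0
i=7: i≥r, start 0; Z[7]=0
i=8: i≥r, start 0; Z[8]=0
i=9: i≥r, start 0; Z[9]=0
i=10: i≥r, start 0; Z[10]=0
i=11: i≥r, start 0; Z[11]=2 extend→box=[11,13)
i=12: min(r-i=1, Z[1]=0)=0; Z[12]=0
i=13: i≥r, start 0; Z[13]=0
i=14: i≥r, start 0; Z[14]=2 extend→box=[14,16)
i=15: min(r-i=1, Z[1]=0)=0; Z[15]=0
i=16: i≥r, start 0; Z[16]=0

[17, 0, 0, 0, 0, 2, 0, 0, 0, 0, 0, 2, 0, 0, 2, 0, 0]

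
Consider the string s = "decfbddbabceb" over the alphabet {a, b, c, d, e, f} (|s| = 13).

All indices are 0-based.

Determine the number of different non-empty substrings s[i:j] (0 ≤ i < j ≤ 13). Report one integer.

84

rank→(start, suffix):
  0 → (8, 'abceb')
  1 → (12, 'b')
  2 → (7, 'babceb')
  3 → (9, 'bceb')
  4 → (4, 'bddbabceb')
  5 → (10, 'ceb')
  6 → (2, 'cfbddbabceb')
  7 → (6, 'dbabceb')
  8 → (5, 'ddbabceb')
  9 → (0, 'decfbddbabceb')
  10 → (11, 'eb')
  11 → (1, 'ecfbddbabceb')
  12 → (3, 'fbddbabceb')

SA = [8, 12, 7, 9, 4, 10, 2, 6, 5, 0, 11, 1, 3]
[i] adj suffixes → lcp
  [1] 8/12 → 0 ('')
  [2] 12/7 → 1 ('b')
  [3] 7/9 → 1 ('b')
  [4] 9/4 → 1 ('b')
  [5] 4/10 → 0 ('')
  [6] 10/2 → 1 ('c')
  [7] 2/6 → 0 ('')
  [8] 6/5 → 1 ('d')
  [9] 5/0 → 1 ('d')
  [10] 0/11 → 0 ('')
  [11] 11/1 → 1 ('e')
  [12] 1/3 → 0 ('')

n(n+1)/2 = 13·14/2 = 91
Σ LCP = 0 + 0 + 1 + 1 + 1 + 0 + 1 + 0 + 1 + 1 + 0 + 1 + 0 = 7
distinct = 91 − 7 = 84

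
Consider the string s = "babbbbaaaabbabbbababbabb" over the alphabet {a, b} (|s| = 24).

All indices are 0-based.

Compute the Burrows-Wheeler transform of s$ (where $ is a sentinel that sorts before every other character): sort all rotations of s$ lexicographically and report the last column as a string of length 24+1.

bbaabbbabbbbbbab$abbaabaa

rank  rotation                   last
    0  $babbbbaaaabbabbbababbabb  b
    1  aaaabbabbbababbabb$babbbb  b
    2  aaabbabbbababbabb$babbbba  a
    3  aabbabbbababbabb$babbbbaa  a
    4  ababbabb$babbbbaaaabbabbb  b
    5  abb$babbbbaaaabbabbbababb  b
    6  abbabb$babbbbaaaabbabbbab  b
    7  abbabbbababbabb$babbbbaaa  a
    8  abbbababbabb$babbbbaaaabb  b
    9  abbbbaaaabbabbbababbabb$b  b
   10  b$babbbbaaaabbabbbababbab  b
   11  baaaabbabbbababbabb$babbb  b
   12  bababbabb$babbbbaaaabbabb  b
   13  babb$babbbbaaaabbabbbabab  b
   14  babbabb$babbbbaaaabbabbba  a
   15  babbbababbabb$babbbbaaaab  b
   16  babbbbaaaabbabbbababbabb$  $
   17  bb$babbbbaaaabbabbbababba  a
   18  bbaaaabbabbbababbabb$babb  b
   19  bbababbabb$babbbbaaaabbab  b
   20  bbabb$babbbbaaaabbabbbaba  a
   21  bbabbbababbabb$babbbbaaaa  a
   22  bbbaaaabbabbbababbabb$bab  b
   23  bbbababbabb$babbbbaaaabba  a
   24  bbbbaaaabbabbbababbabb$ba  a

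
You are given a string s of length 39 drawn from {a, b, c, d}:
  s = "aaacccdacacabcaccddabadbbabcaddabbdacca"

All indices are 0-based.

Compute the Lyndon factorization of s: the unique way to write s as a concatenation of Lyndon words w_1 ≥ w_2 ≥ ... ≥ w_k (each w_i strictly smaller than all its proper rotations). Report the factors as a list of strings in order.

["aaacccdacacabcaccddabadbbabcaddabbdacc", "a"]

emit factor 1: 'aaacccdacacabcaccddabadbbabcaddabbdacc' (i=0, period=38)
emit factor 2: 'a' (i=38, period=1)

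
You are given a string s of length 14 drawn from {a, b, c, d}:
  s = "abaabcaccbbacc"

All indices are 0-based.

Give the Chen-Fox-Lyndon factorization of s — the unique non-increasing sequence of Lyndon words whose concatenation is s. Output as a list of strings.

emit factor 1: 'ab' (i=0, period=2)
emit factor 2: 'aabcaccbbacc' (i=2, period=12)

["ab", "aabcaccbbacc"]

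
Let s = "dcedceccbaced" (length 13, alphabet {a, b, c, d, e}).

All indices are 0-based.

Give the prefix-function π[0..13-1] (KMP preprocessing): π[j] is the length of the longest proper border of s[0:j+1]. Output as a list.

π[0] = 0
j=1 s[j]='c': π[1]=0 (border '')
j=2 s[j]='e': π[2]=0 (border '')
j=3 s[j]='d': π[3]=1 (border 'd')
j=4 s[j]='c': π[4]=2 (border 'dc')
j=5 s[j]='e': π[5]=3 (border 'dce')
j=6 s[j]='c': k: 3→0; π[6]=0 (border '')
j=7 s[j]='c': π[7]=0 (border '')
j=8 s[j]='b': π[8]=0 (border '')
j=9 s[j]='a': π[9]=0 (border '')
j=10 s[j]='c': π[10]=0 (border '')
j=11 s[j]='e': π[11]=0 (border '')
j=12 s[j]='d': π[12]=1 (border 'd')

[0, 0, 0, 1, 2, 3, 0, 0, 0, 0, 0, 0, 1]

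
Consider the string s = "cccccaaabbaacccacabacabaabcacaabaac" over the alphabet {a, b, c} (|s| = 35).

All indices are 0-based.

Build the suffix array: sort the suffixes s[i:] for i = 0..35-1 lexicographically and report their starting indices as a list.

[5, 29, 6, 23, 32, 10, 21, 30, 17, 7, 24, 33, 27, 19, 15, 11, 22, 31, 9, 18, 8, 25, 34, 4, 28, 20, 16, 26, 14, 3, 13, 2, 12, 1, 0]

rank | idx | suffix
   0 |   5 | aaabbaacccacabacabaabcacaabaac
   1 |  29 | aabaac
   2 |   6 | aabbaacccacabacabaabcacaabaac
   3 |  23 | aabcacaabaac
   4 |  32 | aac
   5 |  10 | aacccacabacabaabcacaabaac
   6 |  21 | abaabcacaabaac
   7 |  30 | abaac
   8 |  17 | abacabaabcacaabaac
   9 |   7 | abbaacccacabacabaabcacaabaac
  10 |  24 | abcacaabaac
  11 |  33 | ac
  12 |  27 | acaabaac
  13 |  19 | acabaabcacaabaac
  14 |  15 | acabacabaabcacaabaac
  15 |  11 | acccacabacabaabcacaabaac
  16 |  22 | baabcacaabaac
  17 |  31 | baac
  18 |   9 | baacccacabacabaabcacaabaac
  19 |  18 | bacabaabcacaabaac
  20 |   8 | bbaacccacabacabaabcacaabaac
  21 |  25 | bcacaabaac
  22 |  34 | c
  23 |   4 | caaabbaacccacabacabaabcacaabaac
  24 |  28 | caabaac
  25 |  20 | cabaabcacaabaac
  26 |  16 | cabacabaabcacaabaac
  27 |  26 | cacaabaac
  28 |  14 | cacabacabaabcacaabaac
  29 |   3 | ccaaabbaacccacabacabaabcacaabaac
  30 |  13 | ccacabacabaabcacaabaac
  31 |   2 | cccaaabbaacccacabacabaabcacaabaac
  32 |  12 | cccacabacabaabcacaabaac
  33 |   1 | ccccaaabbaacccacabacabaabcacaabaac
  34 |   0 | cccccaaabbaacccacabacabaabcacaabaac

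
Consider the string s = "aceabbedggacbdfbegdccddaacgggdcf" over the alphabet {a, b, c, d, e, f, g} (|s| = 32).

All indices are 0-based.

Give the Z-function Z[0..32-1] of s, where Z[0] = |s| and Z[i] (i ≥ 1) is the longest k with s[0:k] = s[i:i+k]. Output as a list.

Z[0]=32
i=1: outside box; Z[1]=0
i=2: outside box; Z[2]=0
i=3: outside box; Z[3]=1 scan→box=[3,4)
i=4: outside box; Z[4]=0
i=5: outside box; Z[5]=0
i=6: outside box; Z[6]=0
i=7: outside box; Z[7]=0
i=8: outside box; Z[8]=0
i=9: outside box; Z[9]=0
i=10: outside box; Z[10]=2 scan→box=[10,12)
i=11: min(r-i=1, Z[1]=0)=0; Z[11]=0
i=12: outside box; Z[12]=0
i=13: outside box; Z[13]=0
i=14: outside box; Z[14]=0
i=15: outside box; Z[15]=0
i=16: outside box; Z[16]=0
i=17: outside box; Z[17]=0
i=18: outside box; Z[18]=0
i=19: outside box; Z[19]=0
i=20: outside box; Z[20]=0
i=21: outside box; Z[21]=0
i=22: outside box; Z[22]=0
i=23: outside box; Z[23]=1 scan→box=[23,24)
i=24: outside box; Z[24]=2 scan→box=[24,26)
i=25: min(r-i=1, Z[1]=0)=0; Z[25]=0
i=26: outside box; Z[26]=0
i=27: outside box; Z[27]=0
i=28: outside box; Z[28]=0
i=29: outside box; Z[29]=0
i=30: outside box; Z[30]=0
i=31: outside box; Z[31]=0

[32, 0, 0, 1, 0, 0, 0, 0, 0, 0, 2, 0, 0, 0, 0, 0, 0, 0, 0, 0, 0, 0, 0, 1, 2, 0, 0, 0, 0, 0, 0, 0]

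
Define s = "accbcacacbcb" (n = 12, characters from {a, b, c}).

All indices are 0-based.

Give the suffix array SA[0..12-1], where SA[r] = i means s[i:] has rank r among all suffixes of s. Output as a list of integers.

sorted suffixes:
  #0 SA[0]=5  'acacbcb'
  #1 SA[1]=7  'acbcb'
  #2 SA[2]=0  'accbcacacbcb'
  #3 SA[3]=11  'b'
  #4 SA[4]=3  'bcacacbcb'
  #5 SA[5]=9  'bcb'
  #6 SA[6]=4  'cacacbcb'
  #7 SA[7]=6  'cacbcb'
  #8 SA[8]=10  'cb'
  #9 SA[9]=2  'cbcacacbcb'
  #10 SA[10]=8  'cbcb'
  #11 SA[11]=1  'ccbcacacbcb'

[5, 7, 0, 11, 3, 9, 4, 6, 10, 2, 8, 1]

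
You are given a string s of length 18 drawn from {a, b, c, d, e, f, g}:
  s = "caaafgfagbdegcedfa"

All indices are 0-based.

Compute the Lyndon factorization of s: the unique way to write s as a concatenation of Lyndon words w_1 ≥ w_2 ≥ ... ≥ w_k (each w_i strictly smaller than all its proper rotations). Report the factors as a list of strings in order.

emit factor 1: 'c' (i=0, period=1)
emit factor 2: 'aaafgfagbdegcedf' (i=1, period=16)
emit factor 3: 'a' (i=17, period=1)

["c", "aaafgfagbdegcedf", "a"]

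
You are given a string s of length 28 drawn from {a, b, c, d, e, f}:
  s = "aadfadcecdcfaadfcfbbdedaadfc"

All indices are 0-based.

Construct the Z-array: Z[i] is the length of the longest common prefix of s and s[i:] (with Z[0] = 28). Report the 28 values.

Z[0]=28
i=1: outside box; Z[1]=1 extend→box=[1,2)
i=2: outside box; Z[2]=0
i=3: outside box; Z[3]=0
i=4: outside box; Z[4]=1 extend→box=[4,5)
i=5: outside box; Z[5]=0
i=6: outside box; Z[6]=0
i=7: outside box; Z[7]=0
i=8: outside box; Z[8]=0
i=9: outside box; Z[9]=0
i=10: outside box; Z[10]=0
i=11: outside box; Z[11]=0
i=12: outside box; Z[12]=4 extend→box=[12,16)
i=13: min(r-i=3, Z[1]=1)=1; Z[13]=1
i=14: min(r-i=2, Z[2]=0)=0; Z[14]=0
i=15: min(r-i=1, Z[3]=0)=0; Z[15]=0
i=16: outside box; Z[16]=0
i=17: outside box; Z[17]=0
i=18: outside box; Z[18]=0
i=19: outside box; Z[19]=0
i=20: outside box; Z[20]=0
i=21: outside box; Z[21]=0
i=22: outside box; Z[22]=0
i=23: outside box; Z[23]=4 extend→box=[23,27)
i=24: min(r-i=3, Z[1]=1)=1; Z[24]=1
i=25: min(r-i=2, Z[2]=0)=0; Z[25]=0
i=26: min(r-i=1, Z[3]=0)=0; Z[26]=0
i=27: outside box; Z[27]=0

[28, 1, 0, 0, 1, 0, 0, 0, 0, 0, 0, 0, 4, 1, 0, 0, 0, 0, 0, 0, 0, 0, 0, 4, 1, 0, 0, 0]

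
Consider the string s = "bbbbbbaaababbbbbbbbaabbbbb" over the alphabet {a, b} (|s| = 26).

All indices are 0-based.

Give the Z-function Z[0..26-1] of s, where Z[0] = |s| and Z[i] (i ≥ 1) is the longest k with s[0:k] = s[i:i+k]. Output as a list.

Z[0]=26
i=1: outside box; Z[1]=5 scan→box=[1,6)
i=2: min(r-i=4, Z[1]=5)=4; Z[2]=4
i=3: min(r-i=3, Z[2]=4)=3; Z[3]=3
i=4: min(r-i=2, Z[3]=3)=2; Z[4]=2
i=5: min(r-i=1, Z[4]=2)=1; Z[5]=1
i=6: outside box; Z[6]=0
i=7: outside box; Z[7]=0
i=8: outside box; Z[8]=0
i=9: outside box; Z[9]=1 scan→box=[9,10)
i=10: outside box; Z[10]=0
i=11: outside box; Z[11]=6 scan→box=[11,17)
i=12: min(r-i=5, Z[1]=5)=5; Z[12]=6 scan→box=[12,18)
i=13: min(r-i=5, Z[1]=5)=5; Z[13]=8 scan→box=[13,21)
i=14: min(r-i=7, Z[1]=5)=5; Z[14]=5
i=15: min(r-i=6, Z[2]=4)=4; Z[15]=4
i=16: min(r-i=5, Z[3]=3)=3; Z[16]=3
i=17: min(r-i=4, Z[4]=2)=2; Z[17]=2
i=18: min(r-i=3, Z[5]=1)=1; Z[18]=1
i=19: min(r-i=2, Z[6]=0)=0; Z[19]=0
i=20: min(r-i=1, Z[7]=0)=0; Z[20]=0
i=21: outside box; Z[21]=5 scan→box=[21,26)
i=22: min(r-i=4, Z[1]=5)=4; Z[22]=4
i=23: min(r-i=3, Z[2]=4)=3; Z[23]=3
i=24: min(r-i=2, Z[3]=3)=2; Z[24]=2
i=25: min(r-i=1, Z[4]=2)=1; Z[25]=1

[26, 5, 4, 3, 2, 1, 0, 0, 0, 1, 0, 6, 6, 8, 5, 4, 3, 2, 1, 0, 0, 5, 4, 3, 2, 1]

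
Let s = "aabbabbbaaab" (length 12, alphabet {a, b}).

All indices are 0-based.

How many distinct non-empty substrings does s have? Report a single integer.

sorted suffixes:
  #0 SA[0]=8  'aaab'
  #1 SA[1]=9  'aab'
  #2 SA[2]=0  'aabbabbbaaab'
  #3 SA[3]=10  'ab'
  #4 SA[4]=1  'abbabbbaaab'
  #5 SA[5]=4  'abbbaaab'
  #6 SA[6]=11  'b'
  #7 SA[7]=7  'baaab'
  #8 SA[8]=3  'babbbaaab'
  #9 SA[9]=6  'bbaaab'
  #10 SA[10]=2  'bbabbbaaab'
  #11 SA[11]=5  'bbbaaab'

SA = [8, 9, 0, 10, 1, 4, 11, 7, 3, 6, 2, 5]
i: (SA[i-1],SA[i]) lcp shared
  1: (8,9) 2 'aa'
  2: (9,0) 3 'aab'
  3: (0,10) 1 'a'
  4: (10,1) 2 'ab'
  5: (1,4) 3 'abb'
  6: (4,11) 0 ''
  7: (11,7) 1 'b'
  8: (7,3) 2 'ba'
  9: (3,6) 1 'b'
  10: (6,2) 3 'bba'
  11: (2,5) 2 'bb'

n(n+1)/2 = 12·13/2 = 78
Σ LCP = 0 + 2 + 3 + 1 + 2 + 3 + 0 + 1 + 2 + 1 + 3 + 2 = 20
distinct = 78 − 20 = 58

58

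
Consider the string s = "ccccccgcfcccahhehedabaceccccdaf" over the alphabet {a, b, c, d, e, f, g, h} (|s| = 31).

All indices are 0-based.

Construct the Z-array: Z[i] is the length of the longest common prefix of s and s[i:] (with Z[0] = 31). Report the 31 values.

[31, 5, 4, 3, 2, 1, 0, 1, 0, 3, 2, 1, 0, 0, 0, 0, 0, 0, 0, 0, 0, 0, 1, 0, 4, 3, 2, 1, 0, 0, 0]

Z[0]=31
i=1: fresh scan; Z[1]=5 scan→box=[1,6)
i=2: min(r-i=4, Z[1]=5)=4; Z[2]=4
i=3: min(r-i=3, Z[2]=4)=3; Z[3]=3
i=4: min(r-i=2, Z[3]=3)=2; Z[4]=2
i=5: min(r-i=1, Z[4]=2)=1; Z[5]=1
i=6: fresh scan; Z[6]=0
i=7: fresh scan; Z[7]=1 scan→box=[7,8)
i=8: fresh scan; Z[8]=0
i=9: fresh scan; Z[9]=3 scan→box=[9,12)
i=10: min(r-i=2, Z[1]=5)=2; Z[10]=2
i=11: min(r-i=1, Z[2]=4)=1; Z[11]=1
i=12: fresh scan; Z[12]=0
i=13: fresh scan; Z[13]=0
i=14: fresh scan; Z[14]=0
i=15: fresh scan; Z[15]=0
i=16: fresh scan; Z[16]=0
i=17: fresh scan; Z[17]=0
i=18: fresh scan; Z[18]=0
i=19: fresh scan; Z[19]=0
i=20: fresh scan; Z[20]=0
i=21: fresh scan; Z[21]=0
i=22: fresh scan; Z[22]=1 scan→box=[22,23)
i=23: fresh scan; Z[23]=0
i=24: fresh scan; Z[24]=4 scan→box=[24,28)
i=25: min(r-i=3, Z[1]=5)=3; Z[25]=3
i=26: min(r-i=2, Z[2]=4)=2; Z[26]=2
i=27: min(r-i=1, Z[3]=3)=1; Z[27]=1
i=28: fresh scan; Z[28]=0
i=29: fresh scan; Z[29]=0
i=30: fresh scan; Z[30]=0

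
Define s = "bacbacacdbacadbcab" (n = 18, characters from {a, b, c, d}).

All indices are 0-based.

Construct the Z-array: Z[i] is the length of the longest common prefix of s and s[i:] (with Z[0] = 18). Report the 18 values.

Z[0]=18
i=1: i≥r, start 0; Z[1]=0
i=2: i≥r, start 0; Z[2]=0
i=3: i≥r, start 0; Z[3]=3 scan→box=[3,6)
i=4: min(r-i=2, Z[1]=0)=0; Z[4]=0
i=5: min(r-i=1, Z[2]=0)=0; Z[5]=0
i=6: i≥r, start 0; Z[6]=0
i=7: i≥r, start 0; Z[7]=0
i=8: i≥r, start 0; Z[8]=0
i=9: i≥r, start 0; Z[9]=3 scan→box=[9,12)
i=10: min(r-i=2, Z[1]=0)=0; Z[10]=0
i=11: min(r-i=1, Z[2]=0)=0; Z[11]=0
i=12: i≥r, start 0; Z[12]=0
i=13: i≥r, start 0; Z[13]=0
i=14: i≥r, start 0; Z[14]=1 scan→box=[14,15)
i=15: i≥r, start 0; Z[15]=0
i=16: i≥r, start 0; Z[16]=0
i=17: i≥r, start 0; Z[17]=1 scan→box=[17,18)

[18, 0, 0, 3, 0, 0, 0, 0, 0, 3, 0, 0, 0, 0, 1, 0, 0, 1]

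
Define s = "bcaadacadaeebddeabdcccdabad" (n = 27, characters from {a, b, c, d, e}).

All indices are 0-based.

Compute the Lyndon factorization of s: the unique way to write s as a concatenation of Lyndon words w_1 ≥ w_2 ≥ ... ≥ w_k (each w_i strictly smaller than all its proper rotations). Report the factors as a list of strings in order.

["bc", "aadacadaeebddeabdcccdabad"]

emit factor 1: 'bc' (i=0, period=2)
emit factor 2: 'aadacadaeebddeabdcccdabad' (i=2, period=25)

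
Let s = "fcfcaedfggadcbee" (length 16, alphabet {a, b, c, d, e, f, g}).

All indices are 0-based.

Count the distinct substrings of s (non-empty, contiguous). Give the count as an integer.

126

rank | idx | suffix
   0 |  10 | adcbee
   1 |   4 | aedfggadcbee
   2 |  13 | bee
   3 |   3 | caedfggadcbee
   4 |  12 | cbee
   5 |   1 | cfcaedfggadcbee
   6 |  11 | dcbee
   7 |   6 | dfggadcbee
   8 |  15 | e
   9 |   5 | edfggadcbee
  10 |  14 | ee
  11 |   2 | fcaedfggadcbee
  12 |   0 | fcfcaedfggadcbee
  13 |   7 | fggadcbee
  14 |   9 | gadcbee
  15 |   8 | ggadcbee

SA = [10, 4, 13, 3, 12, 1, 11, 6, 15, 5, 14, 2, 0, 7, 9, 8]
i: (SA[i-1],SA[i]) lcp shared
  1: (10,4) 1 'a'
  2: (4,13) 0 ''
  3: (13,3) 0 ''
  4: (3,12) 1 'c'
  5: (12,1) 1 'c'
  6: (1,11) 0 ''
  7: (11,6) 1 'd'
  8: (6,15) 0 ''
  9: (15,5) 1 'e'
  10: (5,14) 1 'e'
  11: (14,2) 0 ''
  12: (2,0) 2 'fc'
  13: (0,7) 1 'f'
  14: (7,9) 0 ''
  15: (9,8) 1 'g'

n(n+1)/2 = 16·17/2 = 136
Σ LCP = 0 + 1 + 0 + 0 + 1 + 1 + 0 + 1 + 0 + 1 + 1 + 0 + 2 + 1 + 0 + 1 = 10
distinct = 136 − 10 = 126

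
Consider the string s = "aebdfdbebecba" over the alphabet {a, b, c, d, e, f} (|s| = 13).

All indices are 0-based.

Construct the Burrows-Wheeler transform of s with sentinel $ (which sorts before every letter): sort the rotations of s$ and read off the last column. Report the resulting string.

ab$cedeefbabbd

rank  rotation        last
    0  $aebdfdbebecba  a
    1  a$aebdfdbebecb  b
    2  aebdfdbebecba$  $
    3  ba$aebdfdbebec  c
    4  bdfdbebecba$ae  e
    5  bebecba$aebdfd  d
    6  becba$aebdfdbe  e
    7  cba$aebdfdbebe  e
    8  dbebecba$aebdf  f
    9  dfdbebecba$aeb  b
   10  ebdfdbebecba$a  a
   11  ebecba$aebdfdb  b
   12  ecba$aebdfdbeb  b
   13  fdbebecba$aebd  d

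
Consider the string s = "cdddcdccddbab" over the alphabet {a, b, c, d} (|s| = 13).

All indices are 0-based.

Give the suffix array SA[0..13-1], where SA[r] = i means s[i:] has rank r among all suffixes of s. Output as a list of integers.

[11, 12, 10, 6, 4, 7, 0, 9, 5, 3, 8, 2, 1]

rank | idx | suffix
   0 |  11 | ab
   1 |  12 | b
   2 |  10 | bab
   3 |   6 | ccddbab
   4 |   4 | cdccddbab
   5 |   7 | cddbab
   6 |   0 | cdddcdccddbab
   7 |   9 | dbab
   8 |   5 | dccddbab
   9 |   3 | dcdccddbab
  10 |   8 | ddbab
  11 |   2 | ddcdccddbab
  12 |   1 | dddcdccddbab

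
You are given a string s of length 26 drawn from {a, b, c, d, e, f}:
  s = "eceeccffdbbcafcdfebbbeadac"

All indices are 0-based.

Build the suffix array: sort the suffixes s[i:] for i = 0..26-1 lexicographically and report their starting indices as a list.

[24, 22, 12, 18, 9, 19, 10, 20, 25, 11, 4, 14, 1, 5, 23, 8, 15, 21, 17, 3, 0, 2, 13, 7, 16, 6]

rank | idx | suffix
   0 |  24 | ac
   1 |  22 | adac
   2 |  12 | afcdfebbbeadac
   3 |  18 | bbbeadac
   4 |   9 | bbcafcdfebbbeadac
   5 |  19 | bbeadac
   6 |  10 | bcafcdfebbbeadac
   7 |  20 | beadac
   8 |  25 | c
   9 |  11 | cafcdfebbbeadac
  10 |   4 | ccffdbbcafcdfebbbeadac
  11 |  14 | cdfebbbeadac
  12 |   1 | ceeccffdbbcafcdfebbbeadac
  13 |   5 | cffdbbcafcdfebbbeadac
  14 |  23 | dac
  15 |   8 | dbbcafcdfebbbeadac
  16 |  15 | dfebbbeadac
  17 |  21 | eadac
  18 |  17 | ebbbeadac
  19 |   3 | eccffdbbcafcdfebbbeadac
  20 |   0 | eceeccffdbbcafcdfebbbeadac
  21 |   2 | eeccffdbbcafcdfebbbeadac
  22 |  13 | fcdfebbbeadac
  23 |   7 | fdbbcafcdfebbbeadac
  24 |  16 | febbbeadac
  25 |   6 | ffdbbcafcdfebbbeadac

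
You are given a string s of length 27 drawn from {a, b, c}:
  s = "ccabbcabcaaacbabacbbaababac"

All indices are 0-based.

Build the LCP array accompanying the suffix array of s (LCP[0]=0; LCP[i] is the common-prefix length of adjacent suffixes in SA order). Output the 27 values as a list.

[0, 2, 2, 1, 3, 4, 2, 2, 1, 2, 3, 0, 2, 5, 2, 3, 1, 2, 1, 3, 0, 1, 2, 3, 1, 2, 1]

rank→(start, suffix):
  0 → (9, 'aaacbabacbbaababac')
  1 → (20, 'aababac')
  2 → (10, 'aacbabacbbaababac')
  3 → (21, 'ababac')
  4 → (23, 'abac')
  5 → (14, 'abacbbaababac')
  6 → (2, 'abbcabcaaacbabacbbaababac')
  7 → (6, 'abcaaacbabacbbaababac')
  8 → (25, 'ac')
  9 → (11, 'acbabacbbaababac')
  10 → (16, 'acbbaababac')
  11 → (19, 'baababac')
  12 → (22, 'babac')
  13 → (13, 'babacbbaababac')
  14 → (24, 'bac')
  15 → (15, 'bacbbaababac')
  16 → (18, 'bbaababac')
  17 → (3, 'bbcabcaaacbabacbbaababac')
  18 → (7, 'bcaaacbabacbbaababac')
  19 → (4, 'bcabcaaacbabacbbaababac')
  20 → (26, 'c')
  21 → (8, 'caaacbabacbbaababac')
  22 → (1, 'cabbcabcaaacbabacbbaababac')
  23 → (5, 'cabcaaacbabacbbaababac')
  24 → (12, 'cbabacbbaababac')
  25 → (17, 'cbbaababac')
  26 → (0, 'ccabbcabcaaacbabacbbaababac')

SA = [9, 20, 10, 21, 23, 14, 2, 6, 25, 11, 16, 19, 22, 13, 24, 15, 18, 3, 7, 4, 26, 8, 1, 5, 12, 17, 0]
rank  pair      lcp
   1  s[9:],s[20:]  2  'aa'
   2  s[20:],s[10:]  2  'aa'
   3  s[10:],s[21:]  1  'a'
   4  s[21:],s[23:]  3  'aba'
   5  s[23:],s[14:]  4  'abac'
   6  s[14:],s[2:]  2  'ab'
   7  s[2:],s[6:]  2  'ab'
   8  s[6:],s[25:]  1  'a'
   9  s[25:],s[11:]  2  'ac'
  10  s[11:],s[16:]  3  'acb'
  11  s[16:],s[19:]  0  ''
  12  s[19:],s[22:]  2  'ba'
  13  s[22:],s[13:]  5  'babac'
  14  s[13:],s[24:]  2  'ba'
  15  s[24:],s[15:]  3  'bac'
  16  s[15:],s[18:]  1  'b'
  17  s[18:],s[3:]  2  'bb'
  18  s[3:],s[7:]  1  'b'
  19  s[7:],s[4:]  3  'bca'
  20  s[4:],s[26:]  0  ''
  21  s[26:],s[8:]  1  'c'
  22  s[8:],s[1:]  2  'ca'
  23  s[1:],s[5:]  3  'cab'
  24  s[5:],s[12:]  1  'c'
  25  s[12:],s[17:]  2  'cb'
  26  s[17:],s[0:]  1  'c'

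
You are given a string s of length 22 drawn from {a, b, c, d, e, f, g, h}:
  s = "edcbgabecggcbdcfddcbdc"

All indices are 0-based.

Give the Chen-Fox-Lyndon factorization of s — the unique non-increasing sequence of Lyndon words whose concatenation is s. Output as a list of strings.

emit factor 1: 'e' (i=0, period=1)
emit factor 2: 'd' (i=1, period=1)
emit factor 3: 'c' (i=2, period=1)
emit factor 4: 'bg' (i=3, period=2)
emit factor 5: 'abecggcbdcfddcbdc' (i=5, period=17)

["e", "d", "c", "bg", "abecggcbdcfddcbdc"]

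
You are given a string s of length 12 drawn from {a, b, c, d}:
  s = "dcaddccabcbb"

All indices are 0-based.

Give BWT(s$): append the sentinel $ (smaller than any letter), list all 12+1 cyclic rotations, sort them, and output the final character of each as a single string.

rank  rotation       last
    0  $dcaddccabcbb  b
    1  abcbb$dcaddcc  c
    2  addccabcbb$dc  c
    3  b$dcaddccabcb  b
    4  bb$dcaddccabc  c
    5  bcbb$dcaddcca  a
    6  cabcbb$dcaddc  c
    7  caddccabcbb$d  d
    8  cbb$dcaddccab  b
    9  ccabcbb$dcadd  d
   10  dcaddccabcbb$  $
   11  dccabcbb$dcad  d
   12  ddccabcbb$dca  a

bccbcacdbd$da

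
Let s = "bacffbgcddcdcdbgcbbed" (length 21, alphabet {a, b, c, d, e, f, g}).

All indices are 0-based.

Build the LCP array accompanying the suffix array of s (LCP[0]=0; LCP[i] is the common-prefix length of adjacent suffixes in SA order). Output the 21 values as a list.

sorted suffixes:
  #0 SA[0]=1  'acffbgcddcdcdbgcbbed'
  #1 SA[1]=0  'bacffbgcddcdcdbgcbbed'
  #2 SA[2]=17  'bbed'
  #3 SA[3]=18  'bed'
  #4 SA[4]=14  'bgcbbed'
  #5 SA[5]=5  'bgcddcdcdbgcbbed'
  #6 SA[6]=16  'cbbed'
  #7 SA[7]=12  'cdbgcbbed'
  #8 SA[8]=10  'cdcdbgcbbed'
  #9 SA[9]=7  'cddcdcdbgcbbed'
  #10 SA[10]=2  'cffbgcddcdcdbgcbbed'
  #11 SA[11]=20  'd'
  #12 SA[12]=13  'dbgcbbed'
  #13 SA[13]=11  'dcdbgcbbed'
  #14 SA[14]=9  'dcdcdbgcbbed'
  #15 SA[15]=8  'ddcdcdbgcbbed'
  #16 SA[16]=19  'ed'
  #17 SA[17]=4  'fbgcddcdcdbgcbbed'
  #18 SA[18]=3  'ffbgcddcdcdbgcbbed'
  #19 SA[19]=15  'gcbbed'
  #20 SA[20]=6  'gcddcdcdbgcbbed'

SA = [1, 0, 17, 18, 14, 5, 16, 12, 10, 7, 2, 20, 13, 11, 9, 8, 19, 4, 3, 15, 6]
rank  pair      lcp
   1  s[1:],s[0:]  0  ''
   2  s[0:],s[17:]  1  'b'
   3  s[17:],s[18:]  1  'b'
   4  s[18:],s[14:]  1  'b'
   5  s[14:],s[5:]  3  'bgc'
   6  s[5:],s[16:]  0  ''
   7  s[16:],s[12:]  1  'c'
   8  s[12:],s[10:]  2  'cd'
   9  s[10:],s[7:]  2  'cd'
  10  s[7:],s[2:]  1  'c'
  11  s[2:],s[20:]  0  ''
  12  s[20:],s[13:]  1  'd'
  13  s[13:],s[11:]  1  'd'
  14  s[11:],s[9:]  3  'dcd'
  15  s[9:],s[8:]  1  'd'
  16  s[8:],s[19:]  0  ''
  17  s[19:],s[4:]  0  ''
  18  s[4:],s[3:]  1  'f'
  19  s[3:],s[15:]  0  ''
  20  s[15:],s[6:]  2  'gc'

[0, 0, 1, 1, 1, 3, 0, 1, 2, 2, 1, 0, 1, 1, 3, 1, 0, 0, 1, 0, 2]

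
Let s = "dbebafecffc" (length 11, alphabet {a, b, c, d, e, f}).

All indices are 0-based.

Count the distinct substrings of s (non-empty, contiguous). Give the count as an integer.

rank→(start, suffix):
  0 → (4, 'afecffc')
  1 → (3, 'bafecffc')
  2 → (1, 'bebafecffc')
  3 → (10, 'c')
  4 → (7, 'cffc')
  5 → (0, 'dbebafecffc')
  6 → (2, 'ebafecffc')
  7 → (6, 'ecffc')
  8 → (9, 'fc')
  9 → (5, 'fecffc')
  10 → (8, 'ffc')

SA = [4, 3, 1, 10, 7, 0, 2, 6, 9, 5, 8]
[i] adj suffixes → lcp
  [1] 4/3 → 0 ('')
  [2] 3/1 → 1 ('b')
  [3] 1/10 → 0 ('')
  [4] 10/7 → 1 ('c')
  [5] 7/0 → 0 ('')
  [6] 0/2 → 0 ('')
  [7] 2/6 → 1 ('e')
  [8] 6/9 → 0 ('')
  [9] 9/5 → 1 ('f')
  [10] 5/8 → 1 ('f')

n(n+1)/2 = 11·12/2 = 66
Σ LCP = 0 + 0 + 1 + 0 + 1 + 0 + 0 + 1 + 0 + 1 + 1 = 5
distinct = 66 − 5 = 61

61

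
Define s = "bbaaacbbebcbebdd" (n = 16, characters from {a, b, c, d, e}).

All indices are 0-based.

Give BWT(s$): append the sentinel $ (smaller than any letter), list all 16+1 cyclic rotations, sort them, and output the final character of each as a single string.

dbaab$ceebcabdbbb

rank  rotation           last
    0  $bbaaacbbebcbebdd  d
    1  aaacbbebcbebdd$bb  b
    2  aacbbebcbebdd$bba  a
    3  acbbebcbebdd$bbaa  a
    4  baaacbbebcbebdd$b  b
    5  bbaaacbbebcbebdd$  $
    6  bbebcbebdd$bbaaac  c
    7  bcbebdd$bbaaacbbe  e
    8  bdd$bbaaacbbebcbe  e
    9  bebcbebdd$bbaaacb  b
   10  bebdd$bbaaacbbebc  c
   11  cbbebcbebdd$bbaaa  a
   12  cbebdd$bbaaacbbeb  b
   13  d$bbaaacbbebcbebd  d
   14  dd$bbaaacbbebcbeb  b
   15  ebcbebdd$bbaaacbb  b
   16  ebdd$bbaaacbbebcb  b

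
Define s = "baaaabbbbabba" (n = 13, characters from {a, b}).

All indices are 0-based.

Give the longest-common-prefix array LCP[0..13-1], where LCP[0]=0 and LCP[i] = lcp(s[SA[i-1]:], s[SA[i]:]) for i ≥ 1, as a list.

[0, 1, 3, 2, 1, 3, 0, 2, 2, 1, 3, 2, 3]

rank→(start, suffix):
  0 → (12, 'a')
  1 → (1, 'aaaabbbbabba')
  2 → (2, 'aaabbbbabba')
  3 → (3, 'aabbbbabba')
  4 → (9, 'abba')
  5 → (4, 'abbbbabba')
  6 → (11, 'ba')
  7 → (0, 'baaaabbbbabba')
  8 → (8, 'babba')
  9 → (10, 'bba')
  10 → (7, 'bbabba')
  11 → (6, 'bbbabba')
  12 → (5, 'bbbbabba')

SA = [12, 1, 2, 3, 9, 4, 11, 0, 8, 10, 7, 6, 5]
rank  pair      lcp
   1  s[12:],s[1:]  1  'a'
   2  s[1:],s[2:]  3  'aaa'
   3  s[2:],s[3:]  2  'aa'
   4  s[3:],s[9:]  1  'a'
   5  s[9:],s[4:]  3  'abb'
   6  s[4:],s[11:]  0  ''
   7  s[11:],s[0:]  2  'ba'
   8  s[0:],s[8:]  2  'ba'
   9  s[8:],s[10:]  1  'b'
  10  s[10:],s[7:]  3  'bba'
  11  s[7:],s[6:]  2  'bb'
  12  s[6:],s[5:]  3  'bbb'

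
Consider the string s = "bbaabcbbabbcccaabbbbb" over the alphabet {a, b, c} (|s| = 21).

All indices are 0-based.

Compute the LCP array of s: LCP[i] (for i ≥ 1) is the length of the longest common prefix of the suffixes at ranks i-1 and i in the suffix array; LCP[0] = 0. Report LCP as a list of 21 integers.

rank→(start, suffix):
  0 → (14, 'aabbbbb')
  1 → (2, 'aabcbbabbcccaabbbbb')
  2 → (15, 'abbbbb')
  3 → (8, 'abbcccaabbbbb')
  4 → (3, 'abcbbabbcccaabbbbb')
  5 → (20, 'b')
  6 → (1, 'baabcbbabbcccaabbbbb')
  7 → (7, 'babbcccaabbbbb')
  8 → (19, 'bb')
  9 → (0, 'bbaabcbbabbcccaabbbbb')
  10 → (6, 'bbabbcccaabbbbb')
  11 → (18, 'bbb')
  12 → (17, 'bbbb')
  13 → (16, 'bbbbb')
  14 → (9, 'bbcccaabbbbb')
  15 → (4, 'bcbbabbcccaabbbbb')
  16 → (10, 'bcccaabbbbb')
  17 → (13, 'caabbbbb')
  18 → (5, 'cbbabbcccaabbbbb')
  19 → (12, 'ccaabbbbb')
  20 → (11, 'cccaabbbbb')

SA = [14, 2, 15, 8, 3, 20, 1, 7, 19, 0, 6, 18, 17, 16, 9, 4, 10, 13, 5, 12, 11]
i: (SA[i-1],SA[i]) lcp shared
  1: (14,2) 3 'aab'
  2: (2,15) 1 'a'
  3: (15,8) 3 'abb'
  4: (8,3) 2 'ab'
  5: (3,20) 0 ''
  6: (20,1) 1 'b'
  7: (1,7) 2 'ba'
  8: (7,19) 1 'b'
  9: (19,0) 2 'bb'
  10: (0,6) 3 'bba'
  11: (6,18) 2 'bb'
  12: (18,17) 3 'bbb'
  13: (17,16) 4 'bbbb'
  14: (16,9) 2 'bb'
  15: (9,4) 1 'b'
  16: (4,10) 2 'bc'
  17: (10,13) 0 ''
  18: (13,5) 1 'c'
  19: (5,12) 1 'c'
  20: (12,11) 2 'cc'

[0, 3, 1, 3, 2, 0, 1, 2, 1, 2, 3, 2, 3, 4, 2, 1, 2, 0, 1, 1, 2]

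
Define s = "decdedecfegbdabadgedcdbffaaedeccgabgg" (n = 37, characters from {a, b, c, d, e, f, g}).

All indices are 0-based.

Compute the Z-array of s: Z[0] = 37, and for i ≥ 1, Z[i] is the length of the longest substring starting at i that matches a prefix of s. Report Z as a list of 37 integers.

Z[0]=37
i=1: fresh scan; Z[1]=0
i=2: fresh scan; Z[2]=0
i=3: fresh scan; Z[3]=2 grow→box=[3,5)
i=4: min(r-i=1, Z[1]=0)=0; Z[4]=0
i=5: fresh scan; Z[5]=3 grow→box=[5,8)
i=6: min(r-i=2, Z[1]=0)=0; Z[6]=0
i=7: min(r-i=1, Z[2]=0)=0; Z[7]=0
i=8: fresh scan; Z[8]=0
i=9: fresh scan; Z[9]=0
i=10: fresh scan; Z[10]=0
i=11: fresh scan; Z[11]=0
i=12: fresh scan; Z[12]=1 grow→box=[12,13)
i=13: fresh scan; Z[13]=0
i=14: fresh scan; Z[14]=0
i=15: fresh scan; Z[15]=0
i=16: fresh scan; Z[16]=1 grow→box=[16,17)
i=17: fresh scan; Z[17]=0
i=18: fresh scan; Z[18]=0
i=19: fresh scan; Z[19]=1 grow→box=[19,20)
i=20: fresh scan; Z[20]=0
i=21: fresh scan; Z[21]=1 grow→box=[21,22)
i=22: fresh scan; Z[22]=0
i=23: fresh scan; Z[23]=0
i=24: fresh scan; Z[24]=0
i=25: fresh scan; Z[25]=0
i=26: fresh scan; Z[26]=0
i=27: fresh scan; Z[27]=0
i=28: fresh scan; Z[28]=3 grow→box=[28,31)
i=29: min(r-i=2, Z[1]=0)=0; Z[29]=0
i=30: min(r-i=1, Z[2]=0)=0; Z[30]=0
i=31: fresh scan; Z[31]=0
i=32: fresh scan; Z[32]=0
i=33: fresh scan; Z[33]=0
i=34: fresh scan; Z[34]=0
i=35: fresh scan; Z[35]=0
i=36: fresh scan; Z[36]=0

[37, 0, 0, 2, 0, 3, 0, 0, 0, 0, 0, 0, 1, 0, 0, 0, 1, 0, 0, 1, 0, 1, 0, 0, 0, 0, 0, 0, 3, 0, 0, 0, 0, 0, 0, 0, 0]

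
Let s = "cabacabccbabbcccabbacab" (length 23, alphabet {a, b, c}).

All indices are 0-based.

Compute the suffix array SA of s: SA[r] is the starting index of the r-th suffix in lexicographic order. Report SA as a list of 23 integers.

rank→(start, suffix):
  0 → (21, 'ab')
  1 → (1, 'abacabccbabbcccabbacab')
  2 → (16, 'abbacab')
  3 → (10, 'abbcccabbacab')
  4 → (5, 'abccbabbcccabbacab')
  5 → (19, 'acab')
  6 → (3, 'acabccbabbcccabbacab')
  7 → (22, 'b')
  8 → (9, 'babbcccabbacab')
  9 → (18, 'bacab')
  10 → (2, 'bacabccbabbcccabbacab')
  11 → (17, 'bbacab')
  12 → (11, 'bbcccabbacab')
  13 → (6, 'bccbabbcccabbacab')
  14 → (12, 'bcccabbacab')
  15 → (20, 'cab')
  16 → (0, 'cabacabccbabbcccabbacab')
  17 → (15, 'cabbacab')
  18 → (4, 'cabccbabbcccabbacab')
  19 → (8, 'cbabbcccabbacab')
  20 → (14, 'ccabbacab')
  21 → (7, 'ccbabbcccabbacab')
  22 → (13, 'cccabbacab')

[21, 1, 16, 10, 5, 19, 3, 22, 9, 18, 2, 17, 11, 6, 12, 20, 0, 15, 4, 8, 14, 7, 13]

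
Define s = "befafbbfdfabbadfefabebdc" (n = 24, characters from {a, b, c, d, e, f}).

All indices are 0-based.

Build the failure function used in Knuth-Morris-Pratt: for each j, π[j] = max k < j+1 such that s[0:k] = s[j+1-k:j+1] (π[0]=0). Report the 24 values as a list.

[0, 0, 0, 0, 0, 1, 1, 0, 0, 0, 0, 1, 1, 0, 0, 0, 0, 0, 0, 1, 2, 1, 0, 0]

π[0] = 0
j=1 s[j]='e': π[1]=0 (border '')
j=2 s[j]='f': π[2]=0 (border '')
j=3 s[j]='a': π[3]=0 (border '')
j=4 s[j]='f': π[4]=0 (border '')
j=5 s[j]='b': π[5]=1 (border 'b')
j=6 s[j]='b': k: 1→0; π[6]=1 (border 'b')
j=7 s[j]='f': k: 1→0; π[7]=0 (border '')
j=8 s[j]='d': π[8]=0 (border '')
j=9 s[j]='f': π[9]=0 (border '')
j=10 s[j]='a': π[10]=0 (border '')
j=11 s[j]='b': π[11]=1 (border 'b')
j=12 s[j]='b': k: 1→0; π[12]=1 (border 'b')
j=13 s[j]='a': k: 1→0; π[13]=0 (border '')
j=14 s[j]='d': π[14]=0 (border '')
j=15 s[j]='f': π[15]=0 (border '')
j=16 s[j]='e': π[16]=0 (border '')
j=17 s[j]='f': π[17]=0 (border '')
j=18 s[j]='a': π[18]=0 (border '')
j=19 s[j]='b': π[19]=1 (border 'b')
j=20 s[j]='e': π[20]=2 (border 'be')
j=21 s[j]='b': k: 2→0; π[21]=1 (border 'b')
j=22 s[j]='d': k: 1→0; π[22]=0 (border '')
j=23 s[j]='c': π[23]=0 (border '')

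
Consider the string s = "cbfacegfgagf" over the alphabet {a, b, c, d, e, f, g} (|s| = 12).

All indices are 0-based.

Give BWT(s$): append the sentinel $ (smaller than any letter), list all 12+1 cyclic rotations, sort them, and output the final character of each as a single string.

rank  rotation       last
    0  $cbfacegfgagf  f
    1  acegfgagf$cbf  f
    2  agf$cbfacegfg  g
    3  bfacegfgagf$c  c
    4  cbfacegfgagf$  $
    5  cegfgagf$cbfa  a
    6  egfgagf$cbfac  c
    7  f$cbfacegfgag  g
    8  facegfgagf$cb  b
    9  fgagf$cbfaceg  g
   10  gagf$cbfacegf  f
   11  gf$cbfacegfga  a
   12  gfgagf$cbface  e

ffgc$acgbgfae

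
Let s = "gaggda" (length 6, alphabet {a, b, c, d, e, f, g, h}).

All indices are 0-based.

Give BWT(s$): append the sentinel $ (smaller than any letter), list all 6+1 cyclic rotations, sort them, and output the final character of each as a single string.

rank  rotation last
    0  $gaggda  a
    1  a$gaggd  d
    2  aggda$g  g
    3  da$gagg  g
    4  gaggda$  $
    5  gda$gag  g
    6  ggda$ga  a

adgg$ga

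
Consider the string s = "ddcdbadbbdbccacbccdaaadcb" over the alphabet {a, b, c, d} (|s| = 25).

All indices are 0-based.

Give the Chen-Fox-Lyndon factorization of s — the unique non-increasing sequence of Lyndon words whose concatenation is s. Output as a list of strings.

emit factor 1: 'd' (i=0, period=1)
emit factor 2: 'd' (i=1, period=1)
emit factor 3: 'cd' (i=2, period=2)
emit factor 4: 'b' (i=4, period=1)
emit factor 5: 'adbbdbcc' (i=5, period=8)
emit factor 6: 'acbccd' (i=13, period=6)
emit factor 7: 'aaadcb' (i=19, period=6)

["d", "d", "cd", "b", "adbbdbcc", "acbccd", "aaadcb"]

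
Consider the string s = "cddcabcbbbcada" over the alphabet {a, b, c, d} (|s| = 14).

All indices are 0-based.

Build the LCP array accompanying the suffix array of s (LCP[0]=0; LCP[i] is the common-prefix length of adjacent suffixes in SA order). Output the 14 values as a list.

rank→(start, suffix):
  0 → (13, 'a')
  1 → (4, 'abcbbbcada')
  2 → (11, 'ada')
  3 → (7, 'bbbcada')
  4 → (8, 'bbcada')
  5 → (9, 'bcada')
  6 → (5, 'bcbbbcada')
  7 → (3, 'cabcbbbcada')
  8 → (10, 'cada')
  9 → (6, 'cbbbcada')
  10 → (0, 'cddcabcbbbcada')
  11 → (12, 'da')
  12 → (2, 'dcabcbbbcada')
  13 → (1, 'ddcabcbbbcada')

SA = [13, 4, 11, 7, 8, 9, 5, 3, 10, 6, 0, 12, 2, 1]
[i] adj suffixes → lcp
  [1] 13/4 → 1 ('a')
  [2] 4/11 → 1 ('a')
  [3] 11/7 → 0 ('')
  [4] 7/8 → 2 ('bb')
  [5] 8/9 → 1 ('b')
  [6] 9/5 → 2 ('bc')
  [7] 5/3 → 0 ('')
  [8] 3/10 → 2 ('ca')
  [9] 10/6 → 1 ('c')
  [10] 6/0 → 1 ('c')
  [11] 0/12 → 0 ('')
  [12] 12/2 → 1 ('d')
  [13] 2/1 → 1 ('d')

[0, 1, 1, 0, 2, 1, 2, 0, 2, 1, 1, 0, 1, 1]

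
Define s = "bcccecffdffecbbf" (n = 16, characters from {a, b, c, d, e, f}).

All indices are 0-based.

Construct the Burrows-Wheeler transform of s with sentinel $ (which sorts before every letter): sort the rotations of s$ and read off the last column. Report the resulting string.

rank  rotation           last
    0  $bcccecffdffecbbf  f
    1  bbf$bcccecffdffec  c
    2  bcccecffdffecbbf$  $
    3  bf$bcccecffdffecb  b
    4  cbbf$bcccecffdffe  e
    5  cccecffdffecbbf$b  b
    6  ccecffdffecbbf$bc  c
    7  cecffdffecbbf$bcc  c
    8  cffdffecbbf$bccce  e
    9  dffecbbf$bcccecff  f
   10  ecbbf$bcccecffdff  f
   11  ecffdffecbbf$bccc  c
   12  f$bcccecffdffecbb  b
   13  fdffecbbf$bcccecf  f
   14  fecbbf$bcccecffdf  f
   15  ffdffecbbf$bcccec  c
   16  ffecbbf$bcccecffd  d

fc$bebcceffcbffcd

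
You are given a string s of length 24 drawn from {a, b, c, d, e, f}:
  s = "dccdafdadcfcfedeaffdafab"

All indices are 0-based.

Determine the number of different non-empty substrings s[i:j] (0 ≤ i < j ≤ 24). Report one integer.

sorted suffixes:
  #0 SA[0]=22  'ab'
  #1 SA[1]=7  'adcfcfedeaffdafab'
  #2 SA[2]=20  'afab'
  #3 SA[3]=4  'afdadcfcfedeaffdafab'
  #4 SA[4]=16  'affdafab'
  #5 SA[5]=23  'b'
  #6 SA[6]=1  'ccdafdadcfcfedeaffdafab'
  #7 SA[7]=2  'cdafdadcfcfedeaffdafab'
  #8 SA[8]=9  'cfcfedeaffdafab'
  #9 SA[9]=11  'cfedeaffdafab'
  #10 SA[10]=6  'dadcfcfedeaffdafab'
  #11 SA[11]=19  'dafab'
  #12 SA[12]=3  'dafdadcfcfedeaffdafab'
  #13 SA[13]=0  'dccdafdadcfcfedeaffdafab'
  #14 SA[14]=8  'dcfcfedeaffdafab'
  #15 SA[15]=14  'deaffdafab'
  #16 SA[16]=15  'eaffdafab'
  #17 SA[17]=13  'edeaffdafab'
  #18 SA[18]=21  'fab'
  #19 SA[19]=10  'fcfedeaffdafab'
  #20 SA[20]=5  'fdadcfcfedeaffdafab'
  #21 SA[21]=18  'fdafab'
  #22 SA[22]=12  'fedeaffdafab'
  #23 SA[23]=17  'ffdafab'

SA = [22, 7, 20, 4, 16, 23, 1, 2, 9, 11, 6, 19, 3, 0, 8, 14, 15, 13, 21, 10, 5, 18, 12, 17]
rank  pair      lcp
   1  s[22:],s[7:]  1  'a'
   2  s[7:],s[20:]  1  'a'
   3  s[20:],s[4:]  2  'af'
   4  s[4:],s[16:]  2  'af'
   5  s[16:],s[23:]  0  ''
   6  s[23:],s[1:]  0  ''
   7  s[1:],s[2:]  1  'c'
   8  s[2:],s[9:]  1  'c'
   9  s[9:],s[11:]  2  'cf'
  10  s[11:],s[6:]  0  ''
  11  s[6:],s[19:]  2  'da'
  12  s[19:],s[3:]  3  'daf'
  13  s[3:],s[0:]  1  'd'
  14  s[0:],s[8:]  2  'dc'
  15  s[8:],s[14:]  1  'd'
  16  s[14:],s[15:]  0  ''
  17  s[15:],s[13:]  1  'e'
  18  s[13:],s[21:]  0  ''
  19  s[21:],s[10:]  1  'f'
  20  s[10:],s[5:]  1  'f'
  21  s[5:],s[18:]  3  'fda'
  22  s[18:],s[12:]  1  'f'
  23  s[12:],s[17:]  1  'f'

n(n+1)/2 = 24·25/2 = 300
Σ LCP = 0 + 1 + 1 + 2 + 2 + 0 + 0 + 1 + 1 + 2 + 0 + 2 + 3 + 1 + 2 + 1 + 0 + 1 + 0 + 1 + 1 + 3 + 1 + 1 = 27
distinct = 300 − 27 = 273

273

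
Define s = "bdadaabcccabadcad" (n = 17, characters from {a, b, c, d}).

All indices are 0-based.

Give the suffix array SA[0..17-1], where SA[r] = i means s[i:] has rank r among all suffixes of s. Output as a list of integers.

[4, 10, 5, 15, 2, 12, 11, 6, 0, 9, 14, 8, 7, 16, 3, 1, 13]

sorted suffixes:
  #0 SA[0]=4  'aabcccabadcad'
  #1 SA[1]=10  'abadcad'
  #2 SA[2]=5  'abcccabadcad'
  #3 SA[3]=15  'ad'
  #4 SA[4]=2  'adaabcccabadcad'
  #5 SA[5]=12  'adcad'
  #6 SA[6]=11  'badcad'
  #7 SA[7]=6  'bcccabadcad'
  #8 SA[8]=0  'bdadaabcccabadcad'
  #9 SA[9]=9  'cabadcad'
  #10 SA[10]=14  'cad'
  #11 SA[11]=8  'ccabadcad'
  #12 SA[12]=7  'cccabadcad'
  #13 SA[13]=16  'd'
  #14 SA[14]=3  'daabcccabadcad'
  #15 SA[15]=1  'dadaabcccabadcad'
  #16 SA[16]=13  'dcad'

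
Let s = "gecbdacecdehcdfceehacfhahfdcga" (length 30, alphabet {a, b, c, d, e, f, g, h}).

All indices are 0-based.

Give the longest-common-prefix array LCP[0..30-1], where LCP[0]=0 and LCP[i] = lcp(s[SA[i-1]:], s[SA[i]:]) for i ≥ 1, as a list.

[0, 1, 2, 1, 0, 0, 1, 2, 1, 2, 1, 1, 0, 1, 1, 1, 0, 2, 1, 1, 2, 0, 1, 1, 0, 1, 0, 2, 1, 1]

sorted suffixes:
  #0 SA[0]=29  'a'
  #1 SA[1]=5  'acecdehcdfceehacfhahfdcga'
  #2 SA[2]=19  'acfhahfdcga'
  #3 SA[3]=23  'ahfdcga'
  #4 SA[4]=3  'bdacecdehcdfceehacfhahfdcga'
  #5 SA[5]=2  'cbdacecdehcdfceehacfhahfdcga'
  #6 SA[6]=8  'cdehcdfceehacfhahfdcga'
  #7 SA[7]=12  'cdfceehacfhahfdcga'
  #8 SA[8]=6  'cecdehcdfceehacfhahfdcga'
  #9 SA[9]=15  'ceehacfhahfdcga'
  #10 SA[10]=20  'cfhahfdcga'
  #11 SA[11]=27  'cga'
  #12 SA[12]=4  'dacecdehcdfceehacfhahfdcga'
  #13 SA[13]=26  'dcga'
  #14 SA[14]=9  'dehcdfceehacfhahfdcga'
  #15 SA[15]=13  'dfceehacfhahfdcga'
  #16 SA[16]=1  'ecbdacecdehcdfceehacfhahfdcga'
  #17 SA[17]=7  'ecdehcdfceehacfhahfdcga'
  #18 SA[18]=16  'eehacfhahfdcga'
  #19 SA[19]=17  'ehacfhahfdcga'
  #20 SA[20]=10  'ehcdfceehacfhahfdcga'
  #21 SA[21]=14  'fceehacfhahfdcga'
  #22 SA[22]=25  'fdcga'
  #23 SA[23]=21  'fhahfdcga'
  #24 SA[24]=28  'ga'
  #25 SA[25]=0  'gecbdacecdehcdfceehacfhahfdcga'
  #26 SA[26]=18  'hacfhahfdcga'
  #27 SA[27]=22  'hahfdcga'
  #28 SA[28]=11  'hcdfceehacfhahfdcga'
  #29 SA[29]=24  'hfdcga'

SA = [29, 5, 19, 23, 3, 2, 8, 12, 6, 15, 20, 27, 4, 26, 9, 13, 1, 7, 16, 17, 10, 14, 25, 21, 28, 0, 18, 22, 11, 24]
[i] adj suffixes → lcp
  [1] 29/5 → 1 ('a')
  [2] 5/19 → 2 ('ac')
  [3] 19/23 → 1 ('a')
  [4] 23/3 → 0 ('')
  [5] 3/2 → 0 ('')
  [6] 2/8 → 1 ('c')
  [7] 8/12 → 2 ('cd')
  [8] 12/6 → 1 ('c')
  [9] 6/15 → 2 ('ce')
  [10] 15/20 → 1 ('c')
  [11] 20/27 → 1 ('c')
  [12] 27/4 → 0 ('')
  [13] 4/26 → 1 ('d')
  [14] 26/9 → 1 ('d')
  [15] 9/13 → 1 ('d')
  [16] 13/1 → 0 ('')
  [17] 1/7 → 2 ('ec')
  [18] 7/16 → 1 ('e')
  [19] 16/17 → 1 ('e')
  [20] 17/10 → 2 ('eh')
  [21] 10/14 → 0 ('')
  [22] 14/25 → 1 ('f')
  [23] 25/21 → 1 ('f')
  [24] 21/28 → 0 ('')
  [25] 28/0 → 1 ('g')
  [26] 0/18 → 0 ('')
  [27] 18/22 → 2 ('ha')
  [28] 22/11 → 1 ('h')
  [29] 11/24 → 1 ('h')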